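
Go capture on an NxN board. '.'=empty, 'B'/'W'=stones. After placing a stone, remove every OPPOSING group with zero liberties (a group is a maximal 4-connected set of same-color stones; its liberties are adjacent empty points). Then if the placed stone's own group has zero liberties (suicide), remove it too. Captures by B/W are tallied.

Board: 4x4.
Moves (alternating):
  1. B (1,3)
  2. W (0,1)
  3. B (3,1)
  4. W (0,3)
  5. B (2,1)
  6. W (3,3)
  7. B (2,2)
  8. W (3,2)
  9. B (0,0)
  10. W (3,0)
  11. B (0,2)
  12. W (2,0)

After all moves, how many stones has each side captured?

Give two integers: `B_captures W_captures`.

Move 1: B@(1,3) -> caps B=0 W=0
Move 2: W@(0,1) -> caps B=0 W=0
Move 3: B@(3,1) -> caps B=0 W=0
Move 4: W@(0,3) -> caps B=0 W=0
Move 5: B@(2,1) -> caps B=0 W=0
Move 6: W@(3,3) -> caps B=0 W=0
Move 7: B@(2,2) -> caps B=0 W=0
Move 8: W@(3,2) -> caps B=0 W=0
Move 9: B@(0,0) -> caps B=0 W=0
Move 10: W@(3,0) -> caps B=0 W=0
Move 11: B@(0,2) -> caps B=1 W=0
Move 12: W@(2,0) -> caps B=1 W=0

Answer: 1 0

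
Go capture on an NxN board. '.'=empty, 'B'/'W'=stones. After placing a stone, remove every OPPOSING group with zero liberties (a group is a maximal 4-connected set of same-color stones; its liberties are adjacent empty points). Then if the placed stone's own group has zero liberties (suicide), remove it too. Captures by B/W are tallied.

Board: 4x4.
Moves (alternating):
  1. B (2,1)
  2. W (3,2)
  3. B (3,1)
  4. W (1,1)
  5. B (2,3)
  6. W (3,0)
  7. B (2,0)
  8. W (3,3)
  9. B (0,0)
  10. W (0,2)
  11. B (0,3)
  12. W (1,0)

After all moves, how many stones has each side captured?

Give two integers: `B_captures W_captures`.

Answer: 1 0

Derivation:
Move 1: B@(2,1) -> caps B=0 W=0
Move 2: W@(3,2) -> caps B=0 W=0
Move 3: B@(3,1) -> caps B=0 W=0
Move 4: W@(1,1) -> caps B=0 W=0
Move 5: B@(2,3) -> caps B=0 W=0
Move 6: W@(3,0) -> caps B=0 W=0
Move 7: B@(2,0) -> caps B=1 W=0
Move 8: W@(3,3) -> caps B=1 W=0
Move 9: B@(0,0) -> caps B=1 W=0
Move 10: W@(0,2) -> caps B=1 W=0
Move 11: B@(0,3) -> caps B=1 W=0
Move 12: W@(1,0) -> caps B=1 W=0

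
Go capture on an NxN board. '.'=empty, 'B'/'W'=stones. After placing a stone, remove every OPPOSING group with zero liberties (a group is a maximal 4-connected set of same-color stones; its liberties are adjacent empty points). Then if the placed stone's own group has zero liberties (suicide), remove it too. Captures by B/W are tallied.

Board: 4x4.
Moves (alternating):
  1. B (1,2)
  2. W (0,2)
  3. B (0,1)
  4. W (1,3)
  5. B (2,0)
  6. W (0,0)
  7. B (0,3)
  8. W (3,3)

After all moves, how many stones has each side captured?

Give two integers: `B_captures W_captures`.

Answer: 1 0

Derivation:
Move 1: B@(1,2) -> caps B=0 W=0
Move 2: W@(0,2) -> caps B=0 W=0
Move 3: B@(0,1) -> caps B=0 W=0
Move 4: W@(1,3) -> caps B=0 W=0
Move 5: B@(2,0) -> caps B=0 W=0
Move 6: W@(0,0) -> caps B=0 W=0
Move 7: B@(0,3) -> caps B=1 W=0
Move 8: W@(3,3) -> caps B=1 W=0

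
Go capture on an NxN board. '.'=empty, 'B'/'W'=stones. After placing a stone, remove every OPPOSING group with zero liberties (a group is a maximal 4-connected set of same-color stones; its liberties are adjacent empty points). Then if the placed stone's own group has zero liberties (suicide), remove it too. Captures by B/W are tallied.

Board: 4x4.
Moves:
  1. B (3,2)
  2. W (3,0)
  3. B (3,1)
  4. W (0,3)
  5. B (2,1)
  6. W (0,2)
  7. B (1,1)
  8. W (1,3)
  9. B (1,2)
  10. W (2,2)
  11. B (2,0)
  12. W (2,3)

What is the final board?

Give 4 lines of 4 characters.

Answer: ..WW
.BBW
BBWW
.BB.

Derivation:
Move 1: B@(3,2) -> caps B=0 W=0
Move 2: W@(3,0) -> caps B=0 W=0
Move 3: B@(3,1) -> caps B=0 W=0
Move 4: W@(0,3) -> caps B=0 W=0
Move 5: B@(2,1) -> caps B=0 W=0
Move 6: W@(0,2) -> caps B=0 W=0
Move 7: B@(1,1) -> caps B=0 W=0
Move 8: W@(1,3) -> caps B=0 W=0
Move 9: B@(1,2) -> caps B=0 W=0
Move 10: W@(2,2) -> caps B=0 W=0
Move 11: B@(2,0) -> caps B=1 W=0
Move 12: W@(2,3) -> caps B=1 W=0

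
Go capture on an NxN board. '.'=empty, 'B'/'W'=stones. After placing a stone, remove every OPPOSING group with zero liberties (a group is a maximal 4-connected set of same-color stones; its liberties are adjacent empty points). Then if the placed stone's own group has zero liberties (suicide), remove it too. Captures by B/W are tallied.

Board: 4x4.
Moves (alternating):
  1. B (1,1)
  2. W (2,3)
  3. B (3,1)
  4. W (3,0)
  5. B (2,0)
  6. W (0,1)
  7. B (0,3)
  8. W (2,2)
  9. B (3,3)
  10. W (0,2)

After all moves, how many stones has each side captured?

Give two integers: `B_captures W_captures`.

Answer: 1 0

Derivation:
Move 1: B@(1,1) -> caps B=0 W=0
Move 2: W@(2,3) -> caps B=0 W=0
Move 3: B@(3,1) -> caps B=0 W=0
Move 4: W@(3,0) -> caps B=0 W=0
Move 5: B@(2,0) -> caps B=1 W=0
Move 6: W@(0,1) -> caps B=1 W=0
Move 7: B@(0,3) -> caps B=1 W=0
Move 8: W@(2,2) -> caps B=1 W=0
Move 9: B@(3,3) -> caps B=1 W=0
Move 10: W@(0,2) -> caps B=1 W=0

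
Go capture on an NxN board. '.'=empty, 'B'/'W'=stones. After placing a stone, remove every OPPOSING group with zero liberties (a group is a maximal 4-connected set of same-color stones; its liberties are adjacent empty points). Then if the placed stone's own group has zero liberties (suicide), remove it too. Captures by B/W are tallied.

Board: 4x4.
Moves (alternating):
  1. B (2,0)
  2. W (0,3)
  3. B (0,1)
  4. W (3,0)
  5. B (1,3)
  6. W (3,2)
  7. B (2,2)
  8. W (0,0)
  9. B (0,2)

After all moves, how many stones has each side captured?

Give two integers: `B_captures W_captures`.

Answer: 1 0

Derivation:
Move 1: B@(2,0) -> caps B=0 W=0
Move 2: W@(0,3) -> caps B=0 W=0
Move 3: B@(0,1) -> caps B=0 W=0
Move 4: W@(3,0) -> caps B=0 W=0
Move 5: B@(1,3) -> caps B=0 W=0
Move 6: W@(3,2) -> caps B=0 W=0
Move 7: B@(2,2) -> caps B=0 W=0
Move 8: W@(0,0) -> caps B=0 W=0
Move 9: B@(0,2) -> caps B=1 W=0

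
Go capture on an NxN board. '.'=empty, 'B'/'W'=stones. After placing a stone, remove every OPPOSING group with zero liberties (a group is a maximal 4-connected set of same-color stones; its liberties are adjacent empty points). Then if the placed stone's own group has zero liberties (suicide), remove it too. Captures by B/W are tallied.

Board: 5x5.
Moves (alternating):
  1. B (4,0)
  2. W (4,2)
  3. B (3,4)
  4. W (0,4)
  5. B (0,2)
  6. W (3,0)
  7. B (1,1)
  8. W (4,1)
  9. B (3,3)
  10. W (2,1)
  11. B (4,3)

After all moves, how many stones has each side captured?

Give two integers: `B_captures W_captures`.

Move 1: B@(4,0) -> caps B=0 W=0
Move 2: W@(4,2) -> caps B=0 W=0
Move 3: B@(3,4) -> caps B=0 W=0
Move 4: W@(0,4) -> caps B=0 W=0
Move 5: B@(0,2) -> caps B=0 W=0
Move 6: W@(3,0) -> caps B=0 W=0
Move 7: B@(1,1) -> caps B=0 W=0
Move 8: W@(4,1) -> caps B=0 W=1
Move 9: B@(3,3) -> caps B=0 W=1
Move 10: W@(2,1) -> caps B=0 W=1
Move 11: B@(4,3) -> caps B=0 W=1

Answer: 0 1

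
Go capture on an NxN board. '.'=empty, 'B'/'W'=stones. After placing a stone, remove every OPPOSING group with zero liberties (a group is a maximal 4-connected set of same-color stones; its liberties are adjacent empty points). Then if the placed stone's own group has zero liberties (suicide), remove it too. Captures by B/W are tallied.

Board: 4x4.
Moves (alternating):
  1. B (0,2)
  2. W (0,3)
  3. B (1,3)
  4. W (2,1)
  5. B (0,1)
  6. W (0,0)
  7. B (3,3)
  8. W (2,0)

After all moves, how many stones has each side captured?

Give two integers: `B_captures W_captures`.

Answer: 1 0

Derivation:
Move 1: B@(0,2) -> caps B=0 W=0
Move 2: W@(0,3) -> caps B=0 W=0
Move 3: B@(1,3) -> caps B=1 W=0
Move 4: W@(2,1) -> caps B=1 W=0
Move 5: B@(0,1) -> caps B=1 W=0
Move 6: W@(0,0) -> caps B=1 W=0
Move 7: B@(3,3) -> caps B=1 W=0
Move 8: W@(2,0) -> caps B=1 W=0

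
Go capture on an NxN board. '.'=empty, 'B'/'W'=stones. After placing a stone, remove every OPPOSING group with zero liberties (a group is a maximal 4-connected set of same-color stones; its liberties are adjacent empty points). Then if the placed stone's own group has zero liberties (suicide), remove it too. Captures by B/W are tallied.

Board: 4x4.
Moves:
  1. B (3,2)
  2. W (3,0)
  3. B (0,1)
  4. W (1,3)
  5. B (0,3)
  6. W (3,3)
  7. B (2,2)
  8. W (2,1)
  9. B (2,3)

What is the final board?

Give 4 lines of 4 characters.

Answer: .B.B
...W
.WBB
W.B.

Derivation:
Move 1: B@(3,2) -> caps B=0 W=0
Move 2: W@(3,0) -> caps B=0 W=0
Move 3: B@(0,1) -> caps B=0 W=0
Move 4: W@(1,3) -> caps B=0 W=0
Move 5: B@(0,3) -> caps B=0 W=0
Move 6: W@(3,3) -> caps B=0 W=0
Move 7: B@(2,2) -> caps B=0 W=0
Move 8: W@(2,1) -> caps B=0 W=0
Move 9: B@(2,3) -> caps B=1 W=0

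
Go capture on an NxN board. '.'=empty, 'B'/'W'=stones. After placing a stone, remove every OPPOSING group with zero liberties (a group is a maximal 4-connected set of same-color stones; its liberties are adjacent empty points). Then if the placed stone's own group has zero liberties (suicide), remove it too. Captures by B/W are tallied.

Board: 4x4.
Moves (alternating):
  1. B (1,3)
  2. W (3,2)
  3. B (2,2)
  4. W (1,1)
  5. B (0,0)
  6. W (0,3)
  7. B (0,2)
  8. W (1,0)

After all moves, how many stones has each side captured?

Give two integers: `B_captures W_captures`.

Move 1: B@(1,3) -> caps B=0 W=0
Move 2: W@(3,2) -> caps B=0 W=0
Move 3: B@(2,2) -> caps B=0 W=0
Move 4: W@(1,1) -> caps B=0 W=0
Move 5: B@(0,0) -> caps B=0 W=0
Move 6: W@(0,3) -> caps B=0 W=0
Move 7: B@(0,2) -> caps B=1 W=0
Move 8: W@(1,0) -> caps B=1 W=0

Answer: 1 0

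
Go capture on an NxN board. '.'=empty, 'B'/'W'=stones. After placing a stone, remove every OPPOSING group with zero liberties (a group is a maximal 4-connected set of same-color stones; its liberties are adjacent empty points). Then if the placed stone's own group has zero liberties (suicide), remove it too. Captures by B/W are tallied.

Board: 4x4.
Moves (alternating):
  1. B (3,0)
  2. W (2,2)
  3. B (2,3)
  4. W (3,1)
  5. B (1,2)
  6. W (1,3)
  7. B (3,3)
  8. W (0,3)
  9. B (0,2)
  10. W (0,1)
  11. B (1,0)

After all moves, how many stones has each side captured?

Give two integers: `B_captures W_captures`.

Answer: 2 0

Derivation:
Move 1: B@(3,0) -> caps B=0 W=0
Move 2: W@(2,2) -> caps B=0 W=0
Move 3: B@(2,3) -> caps B=0 W=0
Move 4: W@(3,1) -> caps B=0 W=0
Move 5: B@(1,2) -> caps B=0 W=0
Move 6: W@(1,3) -> caps B=0 W=0
Move 7: B@(3,3) -> caps B=0 W=0
Move 8: W@(0,3) -> caps B=0 W=0
Move 9: B@(0,2) -> caps B=2 W=0
Move 10: W@(0,1) -> caps B=2 W=0
Move 11: B@(1,0) -> caps B=2 W=0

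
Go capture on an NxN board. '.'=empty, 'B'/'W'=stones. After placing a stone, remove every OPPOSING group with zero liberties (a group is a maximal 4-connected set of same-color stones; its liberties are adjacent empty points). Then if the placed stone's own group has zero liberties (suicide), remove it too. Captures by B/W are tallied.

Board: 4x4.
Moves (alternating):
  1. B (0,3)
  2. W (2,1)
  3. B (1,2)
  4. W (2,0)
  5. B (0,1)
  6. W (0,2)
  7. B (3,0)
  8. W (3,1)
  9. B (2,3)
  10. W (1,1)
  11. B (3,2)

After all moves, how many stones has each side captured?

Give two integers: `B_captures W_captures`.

Move 1: B@(0,3) -> caps B=0 W=0
Move 2: W@(2,1) -> caps B=0 W=0
Move 3: B@(1,2) -> caps B=0 W=0
Move 4: W@(2,0) -> caps B=0 W=0
Move 5: B@(0,1) -> caps B=0 W=0
Move 6: W@(0,2) -> caps B=0 W=0
Move 7: B@(3,0) -> caps B=0 W=0
Move 8: W@(3,1) -> caps B=0 W=1
Move 9: B@(2,3) -> caps B=0 W=1
Move 10: W@(1,1) -> caps B=0 W=1
Move 11: B@(3,2) -> caps B=0 W=1

Answer: 0 1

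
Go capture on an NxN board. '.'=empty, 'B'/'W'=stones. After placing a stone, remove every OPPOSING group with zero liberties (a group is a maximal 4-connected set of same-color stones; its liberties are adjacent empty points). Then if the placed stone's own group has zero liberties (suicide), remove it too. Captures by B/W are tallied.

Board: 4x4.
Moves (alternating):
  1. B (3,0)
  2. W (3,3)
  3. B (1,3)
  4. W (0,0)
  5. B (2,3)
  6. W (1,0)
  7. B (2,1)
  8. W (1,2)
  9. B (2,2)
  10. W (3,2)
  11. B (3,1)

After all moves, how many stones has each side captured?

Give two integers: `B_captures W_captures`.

Move 1: B@(3,0) -> caps B=0 W=0
Move 2: W@(3,3) -> caps B=0 W=0
Move 3: B@(1,3) -> caps B=0 W=0
Move 4: W@(0,0) -> caps B=0 W=0
Move 5: B@(2,3) -> caps B=0 W=0
Move 6: W@(1,0) -> caps B=0 W=0
Move 7: B@(2,1) -> caps B=0 W=0
Move 8: W@(1,2) -> caps B=0 W=0
Move 9: B@(2,2) -> caps B=0 W=0
Move 10: W@(3,2) -> caps B=0 W=0
Move 11: B@(3,1) -> caps B=2 W=0

Answer: 2 0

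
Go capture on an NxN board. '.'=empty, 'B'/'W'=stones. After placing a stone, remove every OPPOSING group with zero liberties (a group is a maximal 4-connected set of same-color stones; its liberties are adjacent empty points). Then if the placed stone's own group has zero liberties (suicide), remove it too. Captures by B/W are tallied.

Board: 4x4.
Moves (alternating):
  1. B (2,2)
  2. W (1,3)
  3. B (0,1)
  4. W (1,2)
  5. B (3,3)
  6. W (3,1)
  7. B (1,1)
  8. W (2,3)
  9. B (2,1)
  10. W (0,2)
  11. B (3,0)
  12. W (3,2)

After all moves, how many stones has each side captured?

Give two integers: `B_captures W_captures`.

Answer: 0 1

Derivation:
Move 1: B@(2,2) -> caps B=0 W=0
Move 2: W@(1,3) -> caps B=0 W=0
Move 3: B@(0,1) -> caps B=0 W=0
Move 4: W@(1,2) -> caps B=0 W=0
Move 5: B@(3,3) -> caps B=0 W=0
Move 6: W@(3,1) -> caps B=0 W=0
Move 7: B@(1,1) -> caps B=0 W=0
Move 8: W@(2,3) -> caps B=0 W=0
Move 9: B@(2,1) -> caps B=0 W=0
Move 10: W@(0,2) -> caps B=0 W=0
Move 11: B@(3,0) -> caps B=0 W=0
Move 12: W@(3,2) -> caps B=0 W=1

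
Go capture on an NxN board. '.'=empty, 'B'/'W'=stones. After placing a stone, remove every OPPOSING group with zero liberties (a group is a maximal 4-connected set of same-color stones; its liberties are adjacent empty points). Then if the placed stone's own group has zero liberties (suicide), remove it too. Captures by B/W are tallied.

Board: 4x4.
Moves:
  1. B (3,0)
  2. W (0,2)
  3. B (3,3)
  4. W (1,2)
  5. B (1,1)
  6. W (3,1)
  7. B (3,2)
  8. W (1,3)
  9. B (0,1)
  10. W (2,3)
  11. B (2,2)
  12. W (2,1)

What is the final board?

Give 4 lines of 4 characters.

Move 1: B@(3,0) -> caps B=0 W=0
Move 2: W@(0,2) -> caps B=0 W=0
Move 3: B@(3,3) -> caps B=0 W=0
Move 4: W@(1,2) -> caps B=0 W=0
Move 5: B@(1,1) -> caps B=0 W=0
Move 6: W@(3,1) -> caps B=0 W=0
Move 7: B@(3,2) -> caps B=0 W=0
Move 8: W@(1,3) -> caps B=0 W=0
Move 9: B@(0,1) -> caps B=0 W=0
Move 10: W@(2,3) -> caps B=0 W=0
Move 11: B@(2,2) -> caps B=0 W=0
Move 12: W@(2,1) -> caps B=0 W=3

Answer: .BW.
.BWW
.W.W
BW..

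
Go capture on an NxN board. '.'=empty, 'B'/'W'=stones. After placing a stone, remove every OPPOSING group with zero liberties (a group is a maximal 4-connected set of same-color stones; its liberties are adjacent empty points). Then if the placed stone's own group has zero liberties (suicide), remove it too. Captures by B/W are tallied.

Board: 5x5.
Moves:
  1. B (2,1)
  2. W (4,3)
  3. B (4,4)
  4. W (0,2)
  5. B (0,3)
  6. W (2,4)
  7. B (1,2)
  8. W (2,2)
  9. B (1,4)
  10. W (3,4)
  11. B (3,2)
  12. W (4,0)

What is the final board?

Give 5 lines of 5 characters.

Answer: ..WB.
..B.B
.BW.W
..B.W
W..W.

Derivation:
Move 1: B@(2,1) -> caps B=0 W=0
Move 2: W@(4,3) -> caps B=0 W=0
Move 3: B@(4,4) -> caps B=0 W=0
Move 4: W@(0,2) -> caps B=0 W=0
Move 5: B@(0,3) -> caps B=0 W=0
Move 6: W@(2,4) -> caps B=0 W=0
Move 7: B@(1,2) -> caps B=0 W=0
Move 8: W@(2,2) -> caps B=0 W=0
Move 9: B@(1,4) -> caps B=0 W=0
Move 10: W@(3,4) -> caps B=0 W=1
Move 11: B@(3,2) -> caps B=0 W=1
Move 12: W@(4,0) -> caps B=0 W=1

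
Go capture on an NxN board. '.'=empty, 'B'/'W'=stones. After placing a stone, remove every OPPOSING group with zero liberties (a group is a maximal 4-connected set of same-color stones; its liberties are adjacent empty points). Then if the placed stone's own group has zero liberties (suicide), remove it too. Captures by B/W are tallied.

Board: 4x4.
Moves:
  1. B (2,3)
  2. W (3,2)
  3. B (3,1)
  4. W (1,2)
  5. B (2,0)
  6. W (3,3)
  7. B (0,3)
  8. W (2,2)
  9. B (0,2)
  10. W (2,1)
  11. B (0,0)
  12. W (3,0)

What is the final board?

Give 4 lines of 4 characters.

Move 1: B@(2,3) -> caps B=0 W=0
Move 2: W@(3,2) -> caps B=0 W=0
Move 3: B@(3,1) -> caps B=0 W=0
Move 4: W@(1,2) -> caps B=0 W=0
Move 5: B@(2,0) -> caps B=0 W=0
Move 6: W@(3,3) -> caps B=0 W=0
Move 7: B@(0,3) -> caps B=0 W=0
Move 8: W@(2,2) -> caps B=0 W=0
Move 9: B@(0,2) -> caps B=0 W=0
Move 10: W@(2,1) -> caps B=0 W=0
Move 11: B@(0,0) -> caps B=0 W=0
Move 12: W@(3,0) -> caps B=0 W=1

Answer: B.BB
..W.
BWWB
W.WW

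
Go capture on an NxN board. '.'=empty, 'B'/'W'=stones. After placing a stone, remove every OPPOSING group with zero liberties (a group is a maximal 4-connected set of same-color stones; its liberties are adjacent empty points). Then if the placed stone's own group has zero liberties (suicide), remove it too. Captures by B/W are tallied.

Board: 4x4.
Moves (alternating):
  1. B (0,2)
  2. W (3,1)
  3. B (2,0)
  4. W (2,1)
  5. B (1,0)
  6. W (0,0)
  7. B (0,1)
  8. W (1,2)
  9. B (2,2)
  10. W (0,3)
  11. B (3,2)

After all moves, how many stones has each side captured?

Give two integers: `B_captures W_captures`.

Move 1: B@(0,2) -> caps B=0 W=0
Move 2: W@(3,1) -> caps B=0 W=0
Move 3: B@(2,0) -> caps B=0 W=0
Move 4: W@(2,1) -> caps B=0 W=0
Move 5: B@(1,0) -> caps B=0 W=0
Move 6: W@(0,0) -> caps B=0 W=0
Move 7: B@(0,1) -> caps B=1 W=0
Move 8: W@(1,2) -> caps B=1 W=0
Move 9: B@(2,2) -> caps B=1 W=0
Move 10: W@(0,3) -> caps B=1 W=0
Move 11: B@(3,2) -> caps B=1 W=0

Answer: 1 0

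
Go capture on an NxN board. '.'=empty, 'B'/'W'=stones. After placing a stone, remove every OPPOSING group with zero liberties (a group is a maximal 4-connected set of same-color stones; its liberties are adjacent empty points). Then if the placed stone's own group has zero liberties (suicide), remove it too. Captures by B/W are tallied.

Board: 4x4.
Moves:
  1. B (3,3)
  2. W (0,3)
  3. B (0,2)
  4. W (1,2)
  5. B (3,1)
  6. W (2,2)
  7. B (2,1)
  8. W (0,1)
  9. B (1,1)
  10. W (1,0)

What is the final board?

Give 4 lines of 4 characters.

Move 1: B@(3,3) -> caps B=0 W=0
Move 2: W@(0,3) -> caps B=0 W=0
Move 3: B@(0,2) -> caps B=0 W=0
Move 4: W@(1,2) -> caps B=0 W=0
Move 5: B@(3,1) -> caps B=0 W=0
Move 6: W@(2,2) -> caps B=0 W=0
Move 7: B@(2,1) -> caps B=0 W=0
Move 8: W@(0,1) -> caps B=0 W=1
Move 9: B@(1,1) -> caps B=0 W=1
Move 10: W@(1,0) -> caps B=0 W=1

Answer: .W.W
WBW.
.BW.
.B.B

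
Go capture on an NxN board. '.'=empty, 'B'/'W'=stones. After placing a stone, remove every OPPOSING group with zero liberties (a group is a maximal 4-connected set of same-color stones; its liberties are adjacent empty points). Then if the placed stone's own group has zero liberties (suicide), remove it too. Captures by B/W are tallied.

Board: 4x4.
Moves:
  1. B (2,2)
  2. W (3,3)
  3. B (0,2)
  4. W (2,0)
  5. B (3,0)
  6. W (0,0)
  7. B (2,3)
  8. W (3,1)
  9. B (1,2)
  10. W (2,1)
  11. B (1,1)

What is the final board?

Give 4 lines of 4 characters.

Answer: W.B.
.BB.
WWBB
.W.W

Derivation:
Move 1: B@(2,2) -> caps B=0 W=0
Move 2: W@(3,3) -> caps B=0 W=0
Move 3: B@(0,2) -> caps B=0 W=0
Move 4: W@(2,0) -> caps B=0 W=0
Move 5: B@(3,0) -> caps B=0 W=0
Move 6: W@(0,0) -> caps B=0 W=0
Move 7: B@(2,3) -> caps B=0 W=0
Move 8: W@(3,1) -> caps B=0 W=1
Move 9: B@(1,2) -> caps B=0 W=1
Move 10: W@(2,1) -> caps B=0 W=1
Move 11: B@(1,1) -> caps B=0 W=1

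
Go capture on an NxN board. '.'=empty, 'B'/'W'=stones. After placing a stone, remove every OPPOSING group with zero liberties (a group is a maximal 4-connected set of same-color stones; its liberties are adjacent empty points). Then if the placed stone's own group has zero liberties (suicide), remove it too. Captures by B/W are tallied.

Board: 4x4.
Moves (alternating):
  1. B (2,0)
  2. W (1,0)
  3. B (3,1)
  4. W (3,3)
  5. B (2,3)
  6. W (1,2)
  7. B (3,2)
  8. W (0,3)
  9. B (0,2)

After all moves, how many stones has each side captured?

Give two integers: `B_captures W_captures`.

Answer: 1 0

Derivation:
Move 1: B@(2,0) -> caps B=0 W=0
Move 2: W@(1,0) -> caps B=0 W=0
Move 3: B@(3,1) -> caps B=0 W=0
Move 4: W@(3,3) -> caps B=0 W=0
Move 5: B@(2,3) -> caps B=0 W=0
Move 6: W@(1,2) -> caps B=0 W=0
Move 7: B@(3,2) -> caps B=1 W=0
Move 8: W@(0,3) -> caps B=1 W=0
Move 9: B@(0,2) -> caps B=1 W=0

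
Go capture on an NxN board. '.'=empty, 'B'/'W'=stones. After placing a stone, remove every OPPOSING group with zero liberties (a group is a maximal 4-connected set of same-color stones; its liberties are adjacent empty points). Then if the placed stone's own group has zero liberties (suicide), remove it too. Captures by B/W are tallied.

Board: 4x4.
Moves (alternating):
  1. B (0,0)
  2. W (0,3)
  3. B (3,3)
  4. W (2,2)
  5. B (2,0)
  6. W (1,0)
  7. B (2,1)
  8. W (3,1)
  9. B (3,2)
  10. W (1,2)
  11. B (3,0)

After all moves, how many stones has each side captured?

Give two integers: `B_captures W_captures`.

Answer: 1 0

Derivation:
Move 1: B@(0,0) -> caps B=0 W=0
Move 2: W@(0,3) -> caps B=0 W=0
Move 3: B@(3,3) -> caps B=0 W=0
Move 4: W@(2,2) -> caps B=0 W=0
Move 5: B@(2,0) -> caps B=0 W=0
Move 6: W@(1,0) -> caps B=0 W=0
Move 7: B@(2,1) -> caps B=0 W=0
Move 8: W@(3,1) -> caps B=0 W=0
Move 9: B@(3,2) -> caps B=0 W=0
Move 10: W@(1,2) -> caps B=0 W=0
Move 11: B@(3,0) -> caps B=1 W=0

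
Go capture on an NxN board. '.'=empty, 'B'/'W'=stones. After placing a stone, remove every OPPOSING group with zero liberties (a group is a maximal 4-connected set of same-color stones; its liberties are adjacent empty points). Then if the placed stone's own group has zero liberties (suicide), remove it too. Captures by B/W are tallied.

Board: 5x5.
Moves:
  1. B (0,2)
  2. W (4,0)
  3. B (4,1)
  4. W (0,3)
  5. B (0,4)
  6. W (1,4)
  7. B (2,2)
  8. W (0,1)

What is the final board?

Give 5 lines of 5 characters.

Answer: .WBW.
....W
..B..
.....
WB...

Derivation:
Move 1: B@(0,2) -> caps B=0 W=0
Move 2: W@(4,0) -> caps B=0 W=0
Move 3: B@(4,1) -> caps B=0 W=0
Move 4: W@(0,3) -> caps B=0 W=0
Move 5: B@(0,4) -> caps B=0 W=0
Move 6: W@(1,4) -> caps B=0 W=1
Move 7: B@(2,2) -> caps B=0 W=1
Move 8: W@(0,1) -> caps B=0 W=1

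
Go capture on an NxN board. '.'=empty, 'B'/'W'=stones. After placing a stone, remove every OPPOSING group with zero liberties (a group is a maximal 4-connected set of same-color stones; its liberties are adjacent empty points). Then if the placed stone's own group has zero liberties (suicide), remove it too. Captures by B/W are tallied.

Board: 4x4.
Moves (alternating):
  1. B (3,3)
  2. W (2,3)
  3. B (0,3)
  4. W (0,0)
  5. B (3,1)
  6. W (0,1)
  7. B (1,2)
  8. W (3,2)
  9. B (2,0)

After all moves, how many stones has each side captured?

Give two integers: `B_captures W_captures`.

Answer: 0 1

Derivation:
Move 1: B@(3,3) -> caps B=0 W=0
Move 2: W@(2,3) -> caps B=0 W=0
Move 3: B@(0,3) -> caps B=0 W=0
Move 4: W@(0,0) -> caps B=0 W=0
Move 5: B@(3,1) -> caps B=0 W=0
Move 6: W@(0,1) -> caps B=0 W=0
Move 7: B@(1,2) -> caps B=0 W=0
Move 8: W@(3,2) -> caps B=0 W=1
Move 9: B@(2,0) -> caps B=0 W=1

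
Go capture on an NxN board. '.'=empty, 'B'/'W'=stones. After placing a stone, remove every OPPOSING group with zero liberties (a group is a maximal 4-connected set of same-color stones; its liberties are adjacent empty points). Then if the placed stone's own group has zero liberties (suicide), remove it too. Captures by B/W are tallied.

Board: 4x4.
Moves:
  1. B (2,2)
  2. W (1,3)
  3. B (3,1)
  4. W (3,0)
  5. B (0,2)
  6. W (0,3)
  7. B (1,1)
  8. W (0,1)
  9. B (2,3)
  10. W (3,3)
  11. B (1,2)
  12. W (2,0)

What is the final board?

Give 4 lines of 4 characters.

Answer: .WB.
.BB.
W.BB
WB.W

Derivation:
Move 1: B@(2,2) -> caps B=0 W=0
Move 2: W@(1,3) -> caps B=0 W=0
Move 3: B@(3,1) -> caps B=0 W=0
Move 4: W@(3,0) -> caps B=0 W=0
Move 5: B@(0,2) -> caps B=0 W=0
Move 6: W@(0,3) -> caps B=0 W=0
Move 7: B@(1,1) -> caps B=0 W=0
Move 8: W@(0,1) -> caps B=0 W=0
Move 9: B@(2,3) -> caps B=0 W=0
Move 10: W@(3,3) -> caps B=0 W=0
Move 11: B@(1,2) -> caps B=2 W=0
Move 12: W@(2,0) -> caps B=2 W=0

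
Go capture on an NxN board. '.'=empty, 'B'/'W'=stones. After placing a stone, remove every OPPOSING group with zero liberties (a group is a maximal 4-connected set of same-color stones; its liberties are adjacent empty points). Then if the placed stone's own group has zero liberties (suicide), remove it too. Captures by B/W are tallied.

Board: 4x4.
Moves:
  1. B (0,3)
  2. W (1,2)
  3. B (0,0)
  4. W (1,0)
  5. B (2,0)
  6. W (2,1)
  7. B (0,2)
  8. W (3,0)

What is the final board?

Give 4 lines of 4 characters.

Answer: B.BB
W.W.
.W..
W...

Derivation:
Move 1: B@(0,3) -> caps B=0 W=0
Move 2: W@(1,2) -> caps B=0 W=0
Move 3: B@(0,0) -> caps B=0 W=0
Move 4: W@(1,0) -> caps B=0 W=0
Move 5: B@(2,0) -> caps B=0 W=0
Move 6: W@(2,1) -> caps B=0 W=0
Move 7: B@(0,2) -> caps B=0 W=0
Move 8: W@(3,0) -> caps B=0 W=1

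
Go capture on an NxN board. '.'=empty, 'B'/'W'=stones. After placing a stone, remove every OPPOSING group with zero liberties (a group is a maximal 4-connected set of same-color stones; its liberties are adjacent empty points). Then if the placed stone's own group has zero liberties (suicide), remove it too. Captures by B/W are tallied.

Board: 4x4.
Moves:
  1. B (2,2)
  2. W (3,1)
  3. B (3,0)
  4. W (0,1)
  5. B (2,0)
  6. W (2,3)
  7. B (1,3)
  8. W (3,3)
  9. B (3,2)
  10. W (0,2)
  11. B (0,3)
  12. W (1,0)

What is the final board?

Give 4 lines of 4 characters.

Answer: .WWB
W..B
B.B.
BWB.

Derivation:
Move 1: B@(2,2) -> caps B=0 W=0
Move 2: W@(3,1) -> caps B=0 W=0
Move 3: B@(3,0) -> caps B=0 W=0
Move 4: W@(0,1) -> caps B=0 W=0
Move 5: B@(2,0) -> caps B=0 W=0
Move 6: W@(2,3) -> caps B=0 W=0
Move 7: B@(1,3) -> caps B=0 W=0
Move 8: W@(3,3) -> caps B=0 W=0
Move 9: B@(3,2) -> caps B=2 W=0
Move 10: W@(0,2) -> caps B=2 W=0
Move 11: B@(0,3) -> caps B=2 W=0
Move 12: W@(1,0) -> caps B=2 W=0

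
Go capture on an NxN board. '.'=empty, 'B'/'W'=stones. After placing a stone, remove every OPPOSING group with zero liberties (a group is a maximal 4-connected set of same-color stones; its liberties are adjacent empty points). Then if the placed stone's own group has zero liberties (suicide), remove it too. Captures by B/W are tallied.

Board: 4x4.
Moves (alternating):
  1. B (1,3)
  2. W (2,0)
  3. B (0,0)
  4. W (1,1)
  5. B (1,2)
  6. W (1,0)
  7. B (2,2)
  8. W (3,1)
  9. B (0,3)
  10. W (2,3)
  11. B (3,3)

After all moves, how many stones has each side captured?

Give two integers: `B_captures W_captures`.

Answer: 1 0

Derivation:
Move 1: B@(1,3) -> caps B=0 W=0
Move 2: W@(2,0) -> caps B=0 W=0
Move 3: B@(0,0) -> caps B=0 W=0
Move 4: W@(1,1) -> caps B=0 W=0
Move 5: B@(1,2) -> caps B=0 W=0
Move 6: W@(1,0) -> caps B=0 W=0
Move 7: B@(2,2) -> caps B=0 W=0
Move 8: W@(3,1) -> caps B=0 W=0
Move 9: B@(0,3) -> caps B=0 W=0
Move 10: W@(2,3) -> caps B=0 W=0
Move 11: B@(3,3) -> caps B=1 W=0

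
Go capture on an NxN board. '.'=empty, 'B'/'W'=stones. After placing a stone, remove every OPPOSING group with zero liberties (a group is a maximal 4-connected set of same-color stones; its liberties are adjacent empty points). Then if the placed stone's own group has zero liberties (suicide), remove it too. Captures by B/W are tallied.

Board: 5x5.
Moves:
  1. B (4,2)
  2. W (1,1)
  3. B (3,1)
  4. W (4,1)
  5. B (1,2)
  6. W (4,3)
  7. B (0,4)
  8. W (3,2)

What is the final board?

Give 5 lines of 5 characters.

Answer: ....B
.WB..
.....
.BW..
.W.W.

Derivation:
Move 1: B@(4,2) -> caps B=0 W=0
Move 2: W@(1,1) -> caps B=0 W=0
Move 3: B@(3,1) -> caps B=0 W=0
Move 4: W@(4,1) -> caps B=0 W=0
Move 5: B@(1,2) -> caps B=0 W=0
Move 6: W@(4,3) -> caps B=0 W=0
Move 7: B@(0,4) -> caps B=0 W=0
Move 8: W@(3,2) -> caps B=0 W=1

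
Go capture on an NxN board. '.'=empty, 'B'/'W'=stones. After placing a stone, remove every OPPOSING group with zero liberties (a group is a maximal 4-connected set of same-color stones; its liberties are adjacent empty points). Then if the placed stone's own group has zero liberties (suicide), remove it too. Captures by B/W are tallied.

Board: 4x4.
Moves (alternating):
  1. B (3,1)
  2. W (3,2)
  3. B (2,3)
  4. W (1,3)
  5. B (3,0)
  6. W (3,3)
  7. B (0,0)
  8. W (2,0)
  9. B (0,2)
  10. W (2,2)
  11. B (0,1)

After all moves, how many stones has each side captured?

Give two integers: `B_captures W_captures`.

Move 1: B@(3,1) -> caps B=0 W=0
Move 2: W@(3,2) -> caps B=0 W=0
Move 3: B@(2,3) -> caps B=0 W=0
Move 4: W@(1,3) -> caps B=0 W=0
Move 5: B@(3,0) -> caps B=0 W=0
Move 6: W@(3,3) -> caps B=0 W=0
Move 7: B@(0,0) -> caps B=0 W=0
Move 8: W@(2,0) -> caps B=0 W=0
Move 9: B@(0,2) -> caps B=0 W=0
Move 10: W@(2,2) -> caps B=0 W=1
Move 11: B@(0,1) -> caps B=0 W=1

Answer: 0 1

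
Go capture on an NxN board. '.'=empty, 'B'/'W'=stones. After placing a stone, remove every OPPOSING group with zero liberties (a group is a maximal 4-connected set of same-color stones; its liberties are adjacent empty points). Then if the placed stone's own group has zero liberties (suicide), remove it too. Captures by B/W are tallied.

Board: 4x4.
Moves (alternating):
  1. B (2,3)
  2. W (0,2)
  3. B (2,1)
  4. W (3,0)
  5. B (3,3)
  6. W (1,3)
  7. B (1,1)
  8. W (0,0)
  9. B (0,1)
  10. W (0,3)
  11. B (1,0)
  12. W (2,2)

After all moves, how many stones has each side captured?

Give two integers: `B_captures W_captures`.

Move 1: B@(2,3) -> caps B=0 W=0
Move 2: W@(0,2) -> caps B=0 W=0
Move 3: B@(2,1) -> caps B=0 W=0
Move 4: W@(3,0) -> caps B=0 W=0
Move 5: B@(3,3) -> caps B=0 W=0
Move 6: W@(1,3) -> caps B=0 W=0
Move 7: B@(1,1) -> caps B=0 W=0
Move 8: W@(0,0) -> caps B=0 W=0
Move 9: B@(0,1) -> caps B=0 W=0
Move 10: W@(0,3) -> caps B=0 W=0
Move 11: B@(1,0) -> caps B=1 W=0
Move 12: W@(2,2) -> caps B=1 W=0

Answer: 1 0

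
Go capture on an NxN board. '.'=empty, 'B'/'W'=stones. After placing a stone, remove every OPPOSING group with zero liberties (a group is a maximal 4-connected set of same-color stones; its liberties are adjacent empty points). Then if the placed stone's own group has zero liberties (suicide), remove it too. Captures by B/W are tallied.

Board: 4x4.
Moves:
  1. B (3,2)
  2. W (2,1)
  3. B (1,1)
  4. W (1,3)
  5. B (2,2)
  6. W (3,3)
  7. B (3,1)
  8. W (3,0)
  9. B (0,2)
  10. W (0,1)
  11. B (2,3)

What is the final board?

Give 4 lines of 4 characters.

Answer: .WB.
.B.W
.WBB
WBB.

Derivation:
Move 1: B@(3,2) -> caps B=0 W=0
Move 2: W@(2,1) -> caps B=0 W=0
Move 3: B@(1,1) -> caps B=0 W=0
Move 4: W@(1,3) -> caps B=0 W=0
Move 5: B@(2,2) -> caps B=0 W=0
Move 6: W@(3,3) -> caps B=0 W=0
Move 7: B@(3,1) -> caps B=0 W=0
Move 8: W@(3,0) -> caps B=0 W=0
Move 9: B@(0,2) -> caps B=0 W=0
Move 10: W@(0,1) -> caps B=0 W=0
Move 11: B@(2,3) -> caps B=1 W=0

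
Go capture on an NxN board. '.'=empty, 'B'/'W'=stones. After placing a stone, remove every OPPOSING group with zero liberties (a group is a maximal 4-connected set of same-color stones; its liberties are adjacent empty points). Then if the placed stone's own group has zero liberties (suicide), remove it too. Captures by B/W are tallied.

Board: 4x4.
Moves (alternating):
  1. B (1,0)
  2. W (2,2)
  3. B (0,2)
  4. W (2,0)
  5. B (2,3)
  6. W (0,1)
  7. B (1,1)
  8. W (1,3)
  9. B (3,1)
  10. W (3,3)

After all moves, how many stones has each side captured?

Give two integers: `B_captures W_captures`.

Answer: 0 1

Derivation:
Move 1: B@(1,0) -> caps B=0 W=0
Move 2: W@(2,2) -> caps B=0 W=0
Move 3: B@(0,2) -> caps B=0 W=0
Move 4: W@(2,0) -> caps B=0 W=0
Move 5: B@(2,3) -> caps B=0 W=0
Move 6: W@(0,1) -> caps B=0 W=0
Move 7: B@(1,1) -> caps B=0 W=0
Move 8: W@(1,3) -> caps B=0 W=0
Move 9: B@(3,1) -> caps B=0 W=0
Move 10: W@(3,3) -> caps B=0 W=1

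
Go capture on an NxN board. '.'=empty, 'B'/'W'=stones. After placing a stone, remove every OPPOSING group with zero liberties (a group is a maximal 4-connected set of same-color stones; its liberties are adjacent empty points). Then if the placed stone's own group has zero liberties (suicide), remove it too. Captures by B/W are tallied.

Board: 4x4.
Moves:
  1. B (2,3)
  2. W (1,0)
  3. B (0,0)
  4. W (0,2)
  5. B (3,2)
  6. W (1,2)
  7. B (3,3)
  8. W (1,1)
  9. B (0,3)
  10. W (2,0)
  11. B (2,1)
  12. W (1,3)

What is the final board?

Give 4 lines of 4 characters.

Answer: B.W.
WWWW
WB.B
..BB

Derivation:
Move 1: B@(2,3) -> caps B=0 W=0
Move 2: W@(1,0) -> caps B=0 W=0
Move 3: B@(0,0) -> caps B=0 W=0
Move 4: W@(0,2) -> caps B=0 W=0
Move 5: B@(3,2) -> caps B=0 W=0
Move 6: W@(1,2) -> caps B=0 W=0
Move 7: B@(3,3) -> caps B=0 W=0
Move 8: W@(1,1) -> caps B=0 W=0
Move 9: B@(0,3) -> caps B=0 W=0
Move 10: W@(2,0) -> caps B=0 W=0
Move 11: B@(2,1) -> caps B=0 W=0
Move 12: W@(1,3) -> caps B=0 W=1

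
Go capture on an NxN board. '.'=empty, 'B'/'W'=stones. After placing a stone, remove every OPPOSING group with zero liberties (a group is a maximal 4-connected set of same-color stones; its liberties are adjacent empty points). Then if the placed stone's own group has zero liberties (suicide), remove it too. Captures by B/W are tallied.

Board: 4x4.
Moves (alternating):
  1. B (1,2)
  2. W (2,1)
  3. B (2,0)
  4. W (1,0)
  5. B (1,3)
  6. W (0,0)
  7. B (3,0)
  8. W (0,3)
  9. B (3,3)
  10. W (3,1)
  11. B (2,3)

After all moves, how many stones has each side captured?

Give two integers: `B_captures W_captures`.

Move 1: B@(1,2) -> caps B=0 W=0
Move 2: W@(2,1) -> caps B=0 W=0
Move 3: B@(2,0) -> caps B=0 W=0
Move 4: W@(1,0) -> caps B=0 W=0
Move 5: B@(1,3) -> caps B=0 W=0
Move 6: W@(0,0) -> caps B=0 W=0
Move 7: B@(3,0) -> caps B=0 W=0
Move 8: W@(0,3) -> caps B=0 W=0
Move 9: B@(3,3) -> caps B=0 W=0
Move 10: W@(3,1) -> caps B=0 W=2
Move 11: B@(2,3) -> caps B=0 W=2

Answer: 0 2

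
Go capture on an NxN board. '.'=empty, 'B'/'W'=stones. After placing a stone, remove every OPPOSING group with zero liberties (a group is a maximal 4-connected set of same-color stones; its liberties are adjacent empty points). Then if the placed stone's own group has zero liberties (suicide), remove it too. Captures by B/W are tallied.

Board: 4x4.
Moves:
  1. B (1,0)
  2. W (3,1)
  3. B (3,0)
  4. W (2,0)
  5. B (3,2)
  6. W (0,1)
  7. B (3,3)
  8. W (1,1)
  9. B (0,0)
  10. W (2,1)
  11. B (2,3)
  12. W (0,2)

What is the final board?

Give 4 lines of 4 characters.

Answer: .WW.
.W..
WW.B
.WBB

Derivation:
Move 1: B@(1,0) -> caps B=0 W=0
Move 2: W@(3,1) -> caps B=0 W=0
Move 3: B@(3,0) -> caps B=0 W=0
Move 4: W@(2,0) -> caps B=0 W=1
Move 5: B@(3,2) -> caps B=0 W=1
Move 6: W@(0,1) -> caps B=0 W=1
Move 7: B@(3,3) -> caps B=0 W=1
Move 8: W@(1,1) -> caps B=0 W=1
Move 9: B@(0,0) -> caps B=0 W=1
Move 10: W@(2,1) -> caps B=0 W=1
Move 11: B@(2,3) -> caps B=0 W=1
Move 12: W@(0,2) -> caps B=0 W=1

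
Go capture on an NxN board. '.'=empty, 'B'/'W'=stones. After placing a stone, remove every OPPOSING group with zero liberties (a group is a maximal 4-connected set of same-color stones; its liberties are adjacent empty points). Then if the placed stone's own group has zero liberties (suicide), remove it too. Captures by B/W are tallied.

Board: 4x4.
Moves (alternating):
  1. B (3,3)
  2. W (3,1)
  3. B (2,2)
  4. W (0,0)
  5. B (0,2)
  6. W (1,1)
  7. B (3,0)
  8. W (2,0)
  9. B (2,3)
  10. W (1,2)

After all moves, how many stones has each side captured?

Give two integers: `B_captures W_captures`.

Move 1: B@(3,3) -> caps B=0 W=0
Move 2: W@(3,1) -> caps B=0 W=0
Move 3: B@(2,2) -> caps B=0 W=0
Move 4: W@(0,0) -> caps B=0 W=0
Move 5: B@(0,2) -> caps B=0 W=0
Move 6: W@(1,1) -> caps B=0 W=0
Move 7: B@(3,0) -> caps B=0 W=0
Move 8: W@(2,0) -> caps B=0 W=1
Move 9: B@(2,3) -> caps B=0 W=1
Move 10: W@(1,2) -> caps B=0 W=1

Answer: 0 1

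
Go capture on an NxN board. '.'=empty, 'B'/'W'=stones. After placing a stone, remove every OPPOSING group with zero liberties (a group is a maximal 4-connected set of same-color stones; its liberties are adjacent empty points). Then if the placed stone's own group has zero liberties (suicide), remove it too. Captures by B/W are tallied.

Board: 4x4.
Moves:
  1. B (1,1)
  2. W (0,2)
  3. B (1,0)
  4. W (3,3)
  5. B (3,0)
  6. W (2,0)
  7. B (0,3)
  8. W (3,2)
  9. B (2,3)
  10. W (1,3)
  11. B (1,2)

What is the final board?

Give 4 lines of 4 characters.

Answer: ..W.
BBBW
W..B
B.WW

Derivation:
Move 1: B@(1,1) -> caps B=0 W=0
Move 2: W@(0,2) -> caps B=0 W=0
Move 3: B@(1,0) -> caps B=0 W=0
Move 4: W@(3,3) -> caps B=0 W=0
Move 5: B@(3,0) -> caps B=0 W=0
Move 6: W@(2,0) -> caps B=0 W=0
Move 7: B@(0,3) -> caps B=0 W=0
Move 8: W@(3,2) -> caps B=0 W=0
Move 9: B@(2,3) -> caps B=0 W=0
Move 10: W@(1,3) -> caps B=0 W=1
Move 11: B@(1,2) -> caps B=0 W=1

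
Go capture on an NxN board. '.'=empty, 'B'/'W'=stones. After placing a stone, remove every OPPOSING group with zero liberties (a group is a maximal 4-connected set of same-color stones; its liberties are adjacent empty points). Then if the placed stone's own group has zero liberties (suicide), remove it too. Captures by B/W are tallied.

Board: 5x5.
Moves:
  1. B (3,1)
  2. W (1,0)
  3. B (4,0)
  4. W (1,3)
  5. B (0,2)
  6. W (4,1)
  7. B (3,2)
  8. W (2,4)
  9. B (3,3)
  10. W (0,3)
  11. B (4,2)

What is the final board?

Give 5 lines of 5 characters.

Move 1: B@(3,1) -> caps B=0 W=0
Move 2: W@(1,0) -> caps B=0 W=0
Move 3: B@(4,0) -> caps B=0 W=0
Move 4: W@(1,3) -> caps B=0 W=0
Move 5: B@(0,2) -> caps B=0 W=0
Move 6: W@(4,1) -> caps B=0 W=0
Move 7: B@(3,2) -> caps B=0 W=0
Move 8: W@(2,4) -> caps B=0 W=0
Move 9: B@(3,3) -> caps B=0 W=0
Move 10: W@(0,3) -> caps B=0 W=0
Move 11: B@(4,2) -> caps B=1 W=0

Answer: ..BW.
W..W.
....W
.BBB.
B.B..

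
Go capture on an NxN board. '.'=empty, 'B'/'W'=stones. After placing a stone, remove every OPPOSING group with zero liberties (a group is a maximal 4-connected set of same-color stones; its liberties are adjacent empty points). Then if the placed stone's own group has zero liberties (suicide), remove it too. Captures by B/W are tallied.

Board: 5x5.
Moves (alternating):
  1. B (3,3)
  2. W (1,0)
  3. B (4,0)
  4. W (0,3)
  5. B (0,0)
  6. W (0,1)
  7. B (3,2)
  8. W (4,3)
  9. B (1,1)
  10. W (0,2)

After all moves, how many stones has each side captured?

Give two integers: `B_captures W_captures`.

Move 1: B@(3,3) -> caps B=0 W=0
Move 2: W@(1,0) -> caps B=0 W=0
Move 3: B@(4,0) -> caps B=0 W=0
Move 4: W@(0,3) -> caps B=0 W=0
Move 5: B@(0,0) -> caps B=0 W=0
Move 6: W@(0,1) -> caps B=0 W=1
Move 7: B@(3,2) -> caps B=0 W=1
Move 8: W@(4,3) -> caps B=0 W=1
Move 9: B@(1,1) -> caps B=0 W=1
Move 10: W@(0,2) -> caps B=0 W=1

Answer: 0 1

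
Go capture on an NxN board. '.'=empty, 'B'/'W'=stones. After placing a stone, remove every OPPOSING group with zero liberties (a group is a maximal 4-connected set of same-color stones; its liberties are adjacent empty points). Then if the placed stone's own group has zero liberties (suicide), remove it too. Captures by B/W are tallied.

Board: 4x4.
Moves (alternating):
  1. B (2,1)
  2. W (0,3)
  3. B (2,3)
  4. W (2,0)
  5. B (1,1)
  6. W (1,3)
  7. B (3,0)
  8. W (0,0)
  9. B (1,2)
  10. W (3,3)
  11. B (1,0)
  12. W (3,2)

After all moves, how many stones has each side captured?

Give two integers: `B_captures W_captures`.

Move 1: B@(2,1) -> caps B=0 W=0
Move 2: W@(0,3) -> caps B=0 W=0
Move 3: B@(2,3) -> caps B=0 W=0
Move 4: W@(2,0) -> caps B=0 W=0
Move 5: B@(1,1) -> caps B=0 W=0
Move 6: W@(1,3) -> caps B=0 W=0
Move 7: B@(3,0) -> caps B=0 W=0
Move 8: W@(0,0) -> caps B=0 W=0
Move 9: B@(1,2) -> caps B=0 W=0
Move 10: W@(3,3) -> caps B=0 W=0
Move 11: B@(1,0) -> caps B=1 W=0
Move 12: W@(3,2) -> caps B=1 W=0

Answer: 1 0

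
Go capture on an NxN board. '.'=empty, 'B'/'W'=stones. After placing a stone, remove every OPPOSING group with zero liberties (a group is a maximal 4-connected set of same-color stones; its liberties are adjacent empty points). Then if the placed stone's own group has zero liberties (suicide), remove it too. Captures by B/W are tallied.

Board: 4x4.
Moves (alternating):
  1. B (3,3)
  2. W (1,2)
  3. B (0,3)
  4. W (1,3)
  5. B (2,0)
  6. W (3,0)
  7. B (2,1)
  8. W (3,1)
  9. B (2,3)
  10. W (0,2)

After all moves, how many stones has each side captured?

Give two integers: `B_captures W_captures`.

Answer: 0 1

Derivation:
Move 1: B@(3,3) -> caps B=0 W=0
Move 2: W@(1,2) -> caps B=0 W=0
Move 3: B@(0,3) -> caps B=0 W=0
Move 4: W@(1,3) -> caps B=0 W=0
Move 5: B@(2,0) -> caps B=0 W=0
Move 6: W@(3,0) -> caps B=0 W=0
Move 7: B@(2,1) -> caps B=0 W=0
Move 8: W@(3,1) -> caps B=0 W=0
Move 9: B@(2,3) -> caps B=0 W=0
Move 10: W@(0,2) -> caps B=0 W=1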